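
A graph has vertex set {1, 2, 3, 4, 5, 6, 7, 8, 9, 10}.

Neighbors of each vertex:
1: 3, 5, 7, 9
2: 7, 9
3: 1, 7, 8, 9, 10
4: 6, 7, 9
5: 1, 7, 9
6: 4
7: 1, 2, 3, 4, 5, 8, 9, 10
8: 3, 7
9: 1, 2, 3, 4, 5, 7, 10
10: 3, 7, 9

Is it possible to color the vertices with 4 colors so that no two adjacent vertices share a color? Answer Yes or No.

The chromatic number is 4. 3, 7, 9, 10 are pairwise adjacent (a clique of size 4), so at least 4 colors are needed.
One proper 4-coloring: 1=d, 2=c, 3=c, 4=c, 5=c, 6=a, 7=a, 8=b, 9=b, 10=d.
That is already a proper 4-coloring.

Yes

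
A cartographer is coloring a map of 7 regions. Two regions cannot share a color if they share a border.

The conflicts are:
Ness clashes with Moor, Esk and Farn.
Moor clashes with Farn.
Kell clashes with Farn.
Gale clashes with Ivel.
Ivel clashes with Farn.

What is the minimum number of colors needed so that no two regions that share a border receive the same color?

Ness, Moor, Farn are mutually in conflict, so at least 3 colors are needed.
3 colors suffice: color 1 → {Gale, Esk, Farn}; color 2 → {Ness, Kell, Ivel}; color 3 → {Moor}. Each listed conflict is separated.

3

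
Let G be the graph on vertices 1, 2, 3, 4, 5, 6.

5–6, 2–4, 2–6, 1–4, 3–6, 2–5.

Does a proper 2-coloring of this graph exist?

2, 5, 6 form a triangle, so at least 3 colors are needed.
So 2 colors are not enough.

No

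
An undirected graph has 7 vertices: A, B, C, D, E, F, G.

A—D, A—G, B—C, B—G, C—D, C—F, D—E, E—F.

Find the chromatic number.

3

The cycle A-D-C-B-G-A has odd length 5, so it cannot be 2-colored; at least 3 colors are needed.
One proper 3-coloring: A=green, B=blue, C=red, D=blue, E=red, F=blue, G=red. Each edge has distinct colors on its endpoints.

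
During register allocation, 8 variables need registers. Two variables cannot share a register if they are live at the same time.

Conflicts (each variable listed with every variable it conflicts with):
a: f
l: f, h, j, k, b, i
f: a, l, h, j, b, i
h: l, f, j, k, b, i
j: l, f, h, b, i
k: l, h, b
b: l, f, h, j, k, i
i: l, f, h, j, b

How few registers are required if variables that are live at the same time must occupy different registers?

l, f, h, j, b, i are mutually in conflict, so at least 6 registers are needed.
6 registers suffice: register 1 → {a, b}; register 2 → {f, k}; register 3 → {h}; register 4 → {l}; register 5 → {j}; register 6 → {i}. No two conflicting variables share a register.

6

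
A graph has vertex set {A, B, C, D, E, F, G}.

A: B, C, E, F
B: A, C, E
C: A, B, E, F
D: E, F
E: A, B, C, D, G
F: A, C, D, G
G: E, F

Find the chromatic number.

A, B, C, E are pairwise adjacent (a clique of size 4), so at least 4 colors are needed.
4 colors suffice: color 1 → {E, F}; color 2 → {C, D, G}; color 3 → {A}; color 4 → {B}. No two adjacent vertices share a color.

4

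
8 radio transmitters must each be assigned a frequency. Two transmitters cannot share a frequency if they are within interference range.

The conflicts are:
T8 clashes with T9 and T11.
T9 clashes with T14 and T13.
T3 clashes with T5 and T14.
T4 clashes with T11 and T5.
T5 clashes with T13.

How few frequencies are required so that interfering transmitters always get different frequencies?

3

The cycle T5-T13-T9-T14-T3-T5 has odd length 5, so it cannot be 2-colored; at least 3 frequencies are needed.
A valid assignment using 3 frequencies: T8=2, T9=1, T3=2, T4=2, T11=1, T5=1, T14=3, T13=2. Each listed conflict is separated.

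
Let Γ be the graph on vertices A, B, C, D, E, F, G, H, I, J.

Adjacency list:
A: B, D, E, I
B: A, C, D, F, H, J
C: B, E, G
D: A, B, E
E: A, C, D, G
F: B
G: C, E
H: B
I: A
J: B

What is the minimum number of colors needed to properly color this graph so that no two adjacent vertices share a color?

3

A, B, D are mutually adjacent, so at least 3 colors are needed.
3 colors suffice: color red → {B, E, I}; color blue → {A, C, F, H, J}; color green → {D, G}. No two adjacent vertices share a color.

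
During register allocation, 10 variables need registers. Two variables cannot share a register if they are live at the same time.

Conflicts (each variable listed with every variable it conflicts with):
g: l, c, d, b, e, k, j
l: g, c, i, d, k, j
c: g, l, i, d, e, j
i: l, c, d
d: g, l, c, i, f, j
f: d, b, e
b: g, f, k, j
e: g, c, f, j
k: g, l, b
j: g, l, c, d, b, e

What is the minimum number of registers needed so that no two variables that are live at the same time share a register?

g, l, c, d, j all conflict with each other, so at least 5 registers are needed.
5 registers suffice: register 1 → {g, i, f}; register 2 → {d, b, e}; register 3 → {c, k}; register 4 → {j}; register 5 → {l}. Every pair that conflicts lands in different registers.

5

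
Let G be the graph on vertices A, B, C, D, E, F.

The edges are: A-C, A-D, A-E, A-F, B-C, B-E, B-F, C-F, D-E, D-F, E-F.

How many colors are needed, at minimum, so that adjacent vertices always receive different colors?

4

A, D, E, F are pairwise adjacent (a clique of size 4), so at least 4 colors are needed.
A valid assignment using 4 colors: A=2, B=2, C=3, D=4, E=3, F=1. No two adjacent vertices share a color.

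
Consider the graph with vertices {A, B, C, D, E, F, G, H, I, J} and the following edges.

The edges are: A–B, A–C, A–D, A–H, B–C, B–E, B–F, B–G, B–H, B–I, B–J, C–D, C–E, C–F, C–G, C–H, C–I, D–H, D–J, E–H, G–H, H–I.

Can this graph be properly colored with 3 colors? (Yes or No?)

B, C, E, H form a clique, so at least 4 colors are needed.
So 3 colors are not enough.

No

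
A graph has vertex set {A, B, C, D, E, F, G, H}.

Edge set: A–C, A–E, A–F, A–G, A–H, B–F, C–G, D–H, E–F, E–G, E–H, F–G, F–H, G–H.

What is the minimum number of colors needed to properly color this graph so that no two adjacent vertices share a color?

5

A, E, F, G, H form a clique, so at least 5 colors are needed.
One proper 5-coloring: A=1, B=1, C=2, D=1, E=5, F=4, G=3, H=2. Every edge joins two different colors.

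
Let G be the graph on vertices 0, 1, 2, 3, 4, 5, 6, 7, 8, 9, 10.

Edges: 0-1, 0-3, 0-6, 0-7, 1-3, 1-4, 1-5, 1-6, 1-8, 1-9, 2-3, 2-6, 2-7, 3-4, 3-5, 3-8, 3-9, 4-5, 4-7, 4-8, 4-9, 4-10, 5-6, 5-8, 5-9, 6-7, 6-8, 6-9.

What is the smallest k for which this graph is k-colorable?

1, 3, 4, 5, 9 form a clique, so at least 5 colors are needed.
One proper 5-coloring: 0=yellow, 1=green, 2=green, 3=blue, 4=red, 5=yellow, 6=red, 7=blue, 8=purple, 9=purple, 10=blue. Each edge has distinct colors on its endpoints.

5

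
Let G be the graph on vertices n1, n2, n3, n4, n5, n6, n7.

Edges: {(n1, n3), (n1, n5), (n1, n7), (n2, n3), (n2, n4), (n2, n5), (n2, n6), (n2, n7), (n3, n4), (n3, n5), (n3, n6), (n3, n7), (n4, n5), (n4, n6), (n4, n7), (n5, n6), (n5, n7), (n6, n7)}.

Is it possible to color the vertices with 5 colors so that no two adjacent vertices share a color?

n2, n3, n4, n5, n6, n7 are pairwise adjacent (a clique of size 6), so at least 6 colors are needed.
So 5 colors are not enough.

No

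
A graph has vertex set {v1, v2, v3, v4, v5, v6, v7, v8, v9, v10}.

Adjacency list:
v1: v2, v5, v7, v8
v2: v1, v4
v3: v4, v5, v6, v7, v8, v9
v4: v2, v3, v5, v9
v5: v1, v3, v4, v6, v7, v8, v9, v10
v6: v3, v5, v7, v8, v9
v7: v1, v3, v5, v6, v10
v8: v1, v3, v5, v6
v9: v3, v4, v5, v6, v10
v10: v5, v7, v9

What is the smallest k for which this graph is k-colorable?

4

v3, v5, v6, v8 are mutually adjacent (a clique of size 4), so at least 4 colors are needed.
A valid assignment using 4 colors: v1=2, v2=1, v3=2, v4=3, v5=1, v6=3, v7=4, v8=4, v9=4, v10=2. Each edge has distinct colors on its endpoints.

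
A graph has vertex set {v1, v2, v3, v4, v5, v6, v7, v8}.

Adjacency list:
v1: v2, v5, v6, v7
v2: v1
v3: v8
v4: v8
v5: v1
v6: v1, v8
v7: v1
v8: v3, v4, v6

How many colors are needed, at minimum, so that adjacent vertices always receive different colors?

2

v1 and v6 are adjacent, so at least 2 colors are needed.
2 colors suffice: color 1 → {v1, v8}; color 2 → {v2, v3, v4, v5, v6, v7}. Every edge joins two different colors.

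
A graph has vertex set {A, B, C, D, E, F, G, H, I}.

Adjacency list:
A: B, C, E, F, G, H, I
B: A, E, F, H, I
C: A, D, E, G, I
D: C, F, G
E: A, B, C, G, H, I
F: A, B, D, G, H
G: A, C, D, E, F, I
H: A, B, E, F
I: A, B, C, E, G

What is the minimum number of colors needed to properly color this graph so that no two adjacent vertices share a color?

5

A, C, E, G, I are pairwise adjacent (a clique of size 5), so at least 5 colors are needed.
A valid assignment using 5 colors: A=red, B=green, C=yellow, D=red, E=blue, F=blue, G=green, H=yellow, I=purple. Every edge joins two different colors.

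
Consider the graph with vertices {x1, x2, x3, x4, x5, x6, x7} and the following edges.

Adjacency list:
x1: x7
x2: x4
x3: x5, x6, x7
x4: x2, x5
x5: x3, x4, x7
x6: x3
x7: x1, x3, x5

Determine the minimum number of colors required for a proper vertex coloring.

3

x3, x5, x7 form a triangle, so at least 3 colors are needed.
3 colors suffice: color 1 → {x4, x6, x7}; color 2 → {x1, x2, x5}; color 3 → {x3}. Each edge has distinct colors on its endpoints.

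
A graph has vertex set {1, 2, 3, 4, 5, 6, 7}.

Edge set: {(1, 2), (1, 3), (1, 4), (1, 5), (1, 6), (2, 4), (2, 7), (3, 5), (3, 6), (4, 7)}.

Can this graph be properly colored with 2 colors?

No

1, 3, 6 are mutually adjacent, so at least 3 colors are needed.
So 2 colors are not enough.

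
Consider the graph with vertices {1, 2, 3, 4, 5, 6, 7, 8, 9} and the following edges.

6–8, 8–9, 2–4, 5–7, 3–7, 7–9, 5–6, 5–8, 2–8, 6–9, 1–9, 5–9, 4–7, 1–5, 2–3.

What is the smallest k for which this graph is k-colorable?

4

5, 6, 8, 9 form a clique, so at least 4 colors are needed.
4 colors suffice: color a → {2, 9}; color b → {3, 4, 5}; color c → {1, 7, 8}; color d → {6}. Every edge joins two different colors.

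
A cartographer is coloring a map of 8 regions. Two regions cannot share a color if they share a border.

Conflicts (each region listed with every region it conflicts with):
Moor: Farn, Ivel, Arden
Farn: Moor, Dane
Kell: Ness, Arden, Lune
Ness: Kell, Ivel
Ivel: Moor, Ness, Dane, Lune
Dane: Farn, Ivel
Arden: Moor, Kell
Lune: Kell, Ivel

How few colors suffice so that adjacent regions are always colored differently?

The cycle Kell-Lune-Ivel-Moor-Arden-Kell has odd length 5, so it cannot be 2-colored; at least 3 colors are needed.
3 colors suffice: color 1 → {Farn, Kell, Ivel}; color 2 → {Moor, Ness, Dane, Lune}; color 3 → {Arden}. Each listed conflict is separated.

3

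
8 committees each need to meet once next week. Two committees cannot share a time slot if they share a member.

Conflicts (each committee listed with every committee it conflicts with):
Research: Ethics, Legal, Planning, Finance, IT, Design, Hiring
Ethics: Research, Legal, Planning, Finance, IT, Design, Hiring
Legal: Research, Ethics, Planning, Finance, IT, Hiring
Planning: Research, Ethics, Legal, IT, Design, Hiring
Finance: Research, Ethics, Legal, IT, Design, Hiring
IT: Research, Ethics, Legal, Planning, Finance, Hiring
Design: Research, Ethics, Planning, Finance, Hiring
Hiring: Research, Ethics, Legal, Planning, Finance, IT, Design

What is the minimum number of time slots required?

6

Research, Ethics, Legal, Finance, IT, Hiring are mutually in conflict, so at least 6 time slots are needed.
6 time slots suffice: time slot 1 → {Hiring}; time slot 2 → {Ethics}; time slot 3 → {Research}; time slot 4 → {Planning, Finance}; time slot 5 → {IT, Design}; time slot 6 → {Legal}. Each listed conflict is separated.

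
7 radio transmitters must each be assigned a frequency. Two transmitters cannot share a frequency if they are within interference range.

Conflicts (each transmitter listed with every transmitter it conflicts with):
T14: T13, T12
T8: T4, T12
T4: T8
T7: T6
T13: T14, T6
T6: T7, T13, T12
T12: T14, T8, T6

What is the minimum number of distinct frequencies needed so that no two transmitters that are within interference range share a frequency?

2

T13 and T6 conflict, so at least 2 frequencies are needed.
Using 2 frequencies: T14=1, T8=1, T4=2, T7=2, T13=2, T6=1, T12=2. No two conflicting transmitters share a frequency.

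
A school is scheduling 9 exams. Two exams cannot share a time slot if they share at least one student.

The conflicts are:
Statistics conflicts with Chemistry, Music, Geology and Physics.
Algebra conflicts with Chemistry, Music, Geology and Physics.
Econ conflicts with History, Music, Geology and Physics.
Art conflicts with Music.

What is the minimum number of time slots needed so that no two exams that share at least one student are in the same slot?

Econ and History conflict, so at least 2 time slots are needed.
Using 2 time slots: Statistics=2, Algebra=2, Econ=2, Chemistry=1, Art=2, History=1, Music=1, Geology=1, Physics=1. No two conflicting exams share a time slot.

2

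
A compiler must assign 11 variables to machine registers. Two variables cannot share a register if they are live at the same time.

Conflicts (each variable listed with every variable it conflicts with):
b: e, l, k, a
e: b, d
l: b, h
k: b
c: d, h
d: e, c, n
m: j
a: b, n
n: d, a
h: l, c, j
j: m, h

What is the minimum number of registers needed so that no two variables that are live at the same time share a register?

3

The cycle a-n-d-e-b-a has odd length 5, so it cannot be 2-colored; at least 3 registers are needed.
3 registers suffice: b=1, e=2, l=2, k=2, c=2, d=1, m=1, a=2, n=3, h=1, j=2. No two conflicting variables share a register.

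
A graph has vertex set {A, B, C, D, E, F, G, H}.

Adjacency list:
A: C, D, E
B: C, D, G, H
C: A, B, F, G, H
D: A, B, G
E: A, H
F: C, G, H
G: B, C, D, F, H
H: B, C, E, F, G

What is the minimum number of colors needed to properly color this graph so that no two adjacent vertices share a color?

B, C, G, H are pairwise adjacent (a clique of size 4), so at least 4 colors are needed.
A valid assignment using 4 colors: A=2, B=4, C=1, D=1, E=1, F=4, G=2, H=3. Every edge joins two different colors.

4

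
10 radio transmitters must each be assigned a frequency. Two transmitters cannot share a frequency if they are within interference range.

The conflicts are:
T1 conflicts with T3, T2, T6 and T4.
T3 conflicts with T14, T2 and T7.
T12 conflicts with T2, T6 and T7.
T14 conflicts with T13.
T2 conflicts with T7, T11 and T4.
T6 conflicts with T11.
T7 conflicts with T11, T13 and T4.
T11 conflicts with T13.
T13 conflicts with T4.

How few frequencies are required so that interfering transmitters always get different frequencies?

3

T7, T11, T13 pairwise conflict, so at least 3 frequencies are needed.
Using 3 frequencies: T1=1, T3=3, T12=3, T14=1, T2=2, T6=2, T7=1, T11=3, T13=2, T4=3. Every pair that conflicts lands in different frequencies.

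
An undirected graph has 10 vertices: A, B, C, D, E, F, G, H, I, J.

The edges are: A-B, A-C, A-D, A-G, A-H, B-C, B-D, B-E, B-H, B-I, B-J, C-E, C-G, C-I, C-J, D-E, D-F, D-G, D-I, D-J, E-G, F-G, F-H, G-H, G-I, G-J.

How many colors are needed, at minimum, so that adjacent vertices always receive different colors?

3

D, F, G are mutually adjacent, so at least 3 colors are needed.
3 colors suffice: color 1 → {B, G}; color 2 → {C, D, H}; color 3 → {A, E, F, I, J}. Each edge has distinct colors on its endpoints.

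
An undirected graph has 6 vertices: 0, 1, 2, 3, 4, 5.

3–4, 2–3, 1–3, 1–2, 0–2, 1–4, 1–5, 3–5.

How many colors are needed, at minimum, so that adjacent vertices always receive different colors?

3

1, 3, 4 are mutually adjacent, so at least 3 colors are needed.
A valid assignment using 3 colors: 0=a, 1=b, 2=c, 3=a, 4=c, 5=c. No two adjacent vertices share a color.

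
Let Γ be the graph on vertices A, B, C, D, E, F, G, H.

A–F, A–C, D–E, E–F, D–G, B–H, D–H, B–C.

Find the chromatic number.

3

The cycle C-A-F-E-D-H-B-C has odd length 7, so it cannot be 2-colored; at least 3 colors are needed.
3 colors suffice: color red → {C, D, F}; color blue → {A, B, E, G}; color green → {H}. Each edge has distinct colors on its endpoints.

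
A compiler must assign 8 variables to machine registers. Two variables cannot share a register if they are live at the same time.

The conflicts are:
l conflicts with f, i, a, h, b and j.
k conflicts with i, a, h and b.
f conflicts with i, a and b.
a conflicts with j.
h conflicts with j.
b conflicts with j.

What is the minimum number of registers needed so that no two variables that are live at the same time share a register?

3

l, h, j all conflict with each other, so at least 3 registers are needed.
3 registers suffice: register 1 → {l, k}; register 2 → {f, j}; register 3 → {i, a, h, b}. No two conflicting variables share a register.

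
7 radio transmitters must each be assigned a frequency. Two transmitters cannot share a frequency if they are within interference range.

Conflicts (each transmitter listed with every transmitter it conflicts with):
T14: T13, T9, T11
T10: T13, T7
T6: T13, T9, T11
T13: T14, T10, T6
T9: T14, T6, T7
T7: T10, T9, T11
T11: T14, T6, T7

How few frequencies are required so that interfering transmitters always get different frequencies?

The cycle T11-T14-T13-T10-T7-T11 has odd length 5, so it cannot be 2-colored; at least 3 frequencies are needed.
3 frequencies suffice: frequency 1 → {T13, T9, T11}; frequency 2 → {T14, T6, T7}; frequency 3 → {T10}. Each listed conflict is separated.

3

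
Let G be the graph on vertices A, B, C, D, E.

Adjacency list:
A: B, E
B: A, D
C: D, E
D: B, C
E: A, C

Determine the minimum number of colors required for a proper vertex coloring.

The cycle D-B-A-E-C-D has odd length 5, so it cannot be 2-colored; at least 3 colors are needed.
One proper 3-coloring: A=1, B=2, C=1, D=3, E=2. Every edge joins two different colors.

3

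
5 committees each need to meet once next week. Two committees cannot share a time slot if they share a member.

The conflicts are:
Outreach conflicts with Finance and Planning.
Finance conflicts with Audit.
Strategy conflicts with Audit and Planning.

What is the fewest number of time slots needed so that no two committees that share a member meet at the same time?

The cycle Audit-Strategy-Planning-Outreach-Finance-Audit has odd length 5, so it cannot be 2-colored; at least 3 time slots are needed.
A valid assignment using 3 time slots: Outreach=2, Finance=3, Strategy=2, Audit=1, Planning=1. No two conflicting committees share a time slot.

3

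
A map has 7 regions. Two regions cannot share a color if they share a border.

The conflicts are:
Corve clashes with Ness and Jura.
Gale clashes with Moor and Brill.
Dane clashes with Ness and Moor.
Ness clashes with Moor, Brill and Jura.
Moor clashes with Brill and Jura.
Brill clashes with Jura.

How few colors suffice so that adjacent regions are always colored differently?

4

Ness, Moor, Brill, Jura are mutually in conflict, so at least 4 colors are needed.
One proper 4-coloring: Corve=2, Gale=1, Dane=3, Ness=1, Moor=2, Brill=4, Jura=3. Each listed conflict is separated.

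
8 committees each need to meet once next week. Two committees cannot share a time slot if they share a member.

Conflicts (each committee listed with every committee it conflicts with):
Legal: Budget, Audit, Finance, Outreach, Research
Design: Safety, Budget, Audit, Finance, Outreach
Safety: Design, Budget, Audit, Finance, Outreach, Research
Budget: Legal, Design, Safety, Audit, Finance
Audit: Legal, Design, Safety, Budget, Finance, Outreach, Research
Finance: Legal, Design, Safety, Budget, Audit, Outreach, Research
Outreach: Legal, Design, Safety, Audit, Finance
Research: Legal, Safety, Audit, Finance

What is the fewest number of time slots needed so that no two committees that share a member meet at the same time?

5

Design, Safety, Audit, Finance, Outreach pairwise conflict, so at least 5 time slots are needed.
A valid assignment using 5 time slots: Legal=3, Design=5, Safety=3, Budget=4, Audit=2, Finance=1, Outreach=4, Research=4. Every pair that conflicts lands in different time slots.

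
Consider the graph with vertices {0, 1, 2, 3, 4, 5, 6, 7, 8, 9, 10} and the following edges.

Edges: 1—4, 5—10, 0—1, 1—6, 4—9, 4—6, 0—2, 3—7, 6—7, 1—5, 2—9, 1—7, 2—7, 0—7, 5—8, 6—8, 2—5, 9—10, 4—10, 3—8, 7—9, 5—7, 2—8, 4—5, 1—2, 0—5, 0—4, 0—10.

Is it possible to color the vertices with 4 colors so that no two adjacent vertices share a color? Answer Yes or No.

0, 1, 2, 5, 7 are pairwise adjacent (a clique of size 5), so at least 5 colors are needed.
So 4 colors are not enough.

No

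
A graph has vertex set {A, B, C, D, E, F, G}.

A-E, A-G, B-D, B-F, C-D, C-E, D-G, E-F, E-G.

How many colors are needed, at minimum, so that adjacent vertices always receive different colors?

A, E, G are pairwise adjacent, so at least 3 colors are needed.
3 colors suffice: color red → {D, E}; color blue → {B, C, G}; color green → {A, F}. Every edge joins two different colors.

3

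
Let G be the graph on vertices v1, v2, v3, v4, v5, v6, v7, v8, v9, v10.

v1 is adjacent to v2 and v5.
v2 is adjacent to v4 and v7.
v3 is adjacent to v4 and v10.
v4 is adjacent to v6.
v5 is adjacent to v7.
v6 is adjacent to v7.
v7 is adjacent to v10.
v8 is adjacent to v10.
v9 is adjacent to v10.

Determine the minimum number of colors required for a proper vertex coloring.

The cycle v6-v7-v10-v3-v4-v6 has odd length 5, so it cannot be 2-colored; at least 3 colors are needed.
One proper 3-coloring: v1=red, v2=blue, v3=green, v4=red, v5=blue, v6=blue, v7=red, v8=red, v9=red, v10=blue. Every edge joins two different colors.

3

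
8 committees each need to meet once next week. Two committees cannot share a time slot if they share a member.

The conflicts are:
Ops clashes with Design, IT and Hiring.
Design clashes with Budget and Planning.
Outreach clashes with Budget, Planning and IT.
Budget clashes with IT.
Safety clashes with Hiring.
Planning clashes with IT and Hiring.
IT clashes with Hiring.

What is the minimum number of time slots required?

3

Ops, IT, Hiring all conflict with each other, so at least 3 time slots are needed.
Using 3 time slots: Ops=3, Design=1, Outreach=2, Budget=3, Safety=1, Planning=3, IT=1, Hiring=2. Each listed conflict is separated.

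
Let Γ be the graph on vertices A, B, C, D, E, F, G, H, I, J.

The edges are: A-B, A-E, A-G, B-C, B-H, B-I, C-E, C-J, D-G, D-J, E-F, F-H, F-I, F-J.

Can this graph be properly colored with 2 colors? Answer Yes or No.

The cycle B-I-F-E-A-B has odd length 5, so it cannot be 2-colored; at least 3 colors are needed.
So 2 colors are not enough.

No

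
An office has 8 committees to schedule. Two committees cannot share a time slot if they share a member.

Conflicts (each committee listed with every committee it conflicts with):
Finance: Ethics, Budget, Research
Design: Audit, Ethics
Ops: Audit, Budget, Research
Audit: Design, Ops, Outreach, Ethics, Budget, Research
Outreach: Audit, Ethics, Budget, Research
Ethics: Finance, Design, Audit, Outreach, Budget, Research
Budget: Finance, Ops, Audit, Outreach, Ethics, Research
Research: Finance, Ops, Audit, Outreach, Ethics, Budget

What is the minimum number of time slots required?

5

Audit, Outreach, Ethics, Budget, Research are mutually in conflict, so at least 5 time slots are needed.
Using 5 time slots: Finance=1, Design=2, Ops=4, Audit=1, Outreach=5, Ethics=4, Budget=2, Research=3. No two conflicting committees share a time slot.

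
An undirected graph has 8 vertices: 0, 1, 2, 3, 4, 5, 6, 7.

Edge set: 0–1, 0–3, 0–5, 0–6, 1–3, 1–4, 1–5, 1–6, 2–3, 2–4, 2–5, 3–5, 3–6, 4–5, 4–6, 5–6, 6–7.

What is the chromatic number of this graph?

5

0, 1, 3, 5, 6 are mutually adjacent (a clique of size 5), so at least 5 colors are needed.
5 colors suffice: color a → {5, 7}; color b → {2, 6}; color c → {3, 4}; color d → {1}; color e → {0}. Each edge has distinct colors on its endpoints.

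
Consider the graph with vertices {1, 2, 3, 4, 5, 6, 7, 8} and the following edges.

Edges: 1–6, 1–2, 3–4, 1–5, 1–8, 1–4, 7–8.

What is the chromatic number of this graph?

2

1 and 5 are adjacent, so at least 2 colors are needed.
2 colors suffice: color red → {1, 3, 7}; color blue → {2, 4, 5, 6, 8}. Every edge joins two different colors.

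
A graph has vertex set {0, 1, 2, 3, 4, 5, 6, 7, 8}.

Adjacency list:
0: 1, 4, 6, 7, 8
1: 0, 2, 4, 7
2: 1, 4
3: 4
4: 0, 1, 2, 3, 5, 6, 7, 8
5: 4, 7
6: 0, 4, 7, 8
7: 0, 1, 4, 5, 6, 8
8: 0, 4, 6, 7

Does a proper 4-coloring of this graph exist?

No

0, 4, 6, 7, 8 are mutually adjacent (a clique of size 5), so at least 5 colors are needed.
So 4 colors are not enough.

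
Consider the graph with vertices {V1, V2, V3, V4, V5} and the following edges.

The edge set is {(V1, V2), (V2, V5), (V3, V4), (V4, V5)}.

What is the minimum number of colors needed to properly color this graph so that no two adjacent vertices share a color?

V1 and V2 are adjacent, so at least 2 colors are needed.
2 colors suffice: color R → {V2, V4}; color B → {V1, V3, V5}. Every edge joins two different colors.

2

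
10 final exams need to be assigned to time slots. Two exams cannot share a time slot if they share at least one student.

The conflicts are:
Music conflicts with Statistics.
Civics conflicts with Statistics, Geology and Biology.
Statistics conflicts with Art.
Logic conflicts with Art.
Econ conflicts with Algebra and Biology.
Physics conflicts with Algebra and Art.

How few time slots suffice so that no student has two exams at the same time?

3

The cycle Biology-Civics-Statistics-Art-Physics-Algebra-Econ-Biology has odd length 7, so it cannot be 2-colored; at least 3 time slots are needed.
Using 3 time slots: Music=1, Civics=1, Statistics=2, Logic=2, Geology=2, Econ=1, Physics=2, Algebra=3, Art=1, Biology=2. No two conflicting exams share a time slot.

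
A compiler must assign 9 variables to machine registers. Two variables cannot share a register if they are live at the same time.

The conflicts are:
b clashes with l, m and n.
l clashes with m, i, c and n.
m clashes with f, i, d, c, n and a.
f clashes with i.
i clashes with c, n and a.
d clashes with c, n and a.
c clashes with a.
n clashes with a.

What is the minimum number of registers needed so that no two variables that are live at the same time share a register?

4

m, d, c, a all conflict with each other, so at least 4 registers are needed.
4 registers suffice: register 1 → {m}; register 2 → {f, c, n}; register 3 → {b, i, d}; register 4 → {l, a}. Every pair that conflicts lands in different registers.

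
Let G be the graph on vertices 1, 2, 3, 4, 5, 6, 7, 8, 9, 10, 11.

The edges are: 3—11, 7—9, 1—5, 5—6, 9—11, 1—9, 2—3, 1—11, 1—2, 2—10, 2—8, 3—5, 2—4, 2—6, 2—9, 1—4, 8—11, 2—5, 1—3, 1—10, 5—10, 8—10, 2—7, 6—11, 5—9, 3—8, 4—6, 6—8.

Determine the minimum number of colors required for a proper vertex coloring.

4

1, 2, 3, 5 form a clique, so at least 4 colors are needed.
A valid assignment using 4 colors: 1=blue, 2=red, 3=yellow, 4=green, 5=green, 6=blue, 7=blue, 8=green, 9=yellow, 10=yellow, 11=red. Every edge joins two different colors.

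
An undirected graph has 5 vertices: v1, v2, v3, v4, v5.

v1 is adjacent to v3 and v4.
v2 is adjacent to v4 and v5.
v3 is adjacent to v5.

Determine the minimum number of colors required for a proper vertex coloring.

The cycle v4-v1-v3-v5-v2-v4 has odd length 5, so it cannot be 2-colored; at least 3 colors are needed.
3 colors suffice: color 1 → {v2, v3}; color 2 → {v1, v5}; color 3 → {v4}. No two adjacent vertices share a color.

3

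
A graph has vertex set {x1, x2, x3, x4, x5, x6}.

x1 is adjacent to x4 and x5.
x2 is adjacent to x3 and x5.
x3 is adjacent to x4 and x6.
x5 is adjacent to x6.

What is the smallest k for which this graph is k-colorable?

The cycle x4-x3-x6-x5-x1-x4 has odd length 5, so it cannot be 2-colored; at least 3 colors are needed.
3 colors suffice: color red → {x3, x5}; color blue → {x2, x4, x6}; color green → {x1}. No two adjacent vertices share a color.

3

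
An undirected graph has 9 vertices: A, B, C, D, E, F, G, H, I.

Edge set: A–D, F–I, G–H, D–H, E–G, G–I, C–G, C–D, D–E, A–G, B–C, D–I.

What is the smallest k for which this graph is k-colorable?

D and H are adjacent, so at least 2 colors are needed.
One proper 2-coloring: A=2, B=1, C=2, D=1, E=2, F=1, G=1, H=2, I=2. Each edge has distinct colors on its endpoints.

2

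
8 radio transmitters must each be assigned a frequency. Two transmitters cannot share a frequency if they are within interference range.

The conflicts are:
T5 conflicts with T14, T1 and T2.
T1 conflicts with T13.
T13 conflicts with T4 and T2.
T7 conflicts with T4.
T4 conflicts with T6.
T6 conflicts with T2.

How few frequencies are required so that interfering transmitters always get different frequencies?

2

T7 and T4 conflict, so at least 2 frequencies are needed.
2 frequencies suffice: frequency 1 → {T5, T13, T7, T6}; frequency 2 → {T14, T1, T4, T2}. Each listed conflict is separated.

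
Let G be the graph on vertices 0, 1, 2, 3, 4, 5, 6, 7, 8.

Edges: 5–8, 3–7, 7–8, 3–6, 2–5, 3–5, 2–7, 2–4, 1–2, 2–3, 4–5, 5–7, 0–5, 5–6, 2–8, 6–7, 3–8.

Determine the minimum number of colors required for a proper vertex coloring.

5

2, 3, 5, 7, 8 are pairwise adjacent (a clique of size 5), so at least 5 colors are needed.
5 colors suffice: color a → {1, 5}; color b → {0, 2, 6}; color c → {4, 7}; color d → {3}; color e → {8}. Every edge joins two different colors.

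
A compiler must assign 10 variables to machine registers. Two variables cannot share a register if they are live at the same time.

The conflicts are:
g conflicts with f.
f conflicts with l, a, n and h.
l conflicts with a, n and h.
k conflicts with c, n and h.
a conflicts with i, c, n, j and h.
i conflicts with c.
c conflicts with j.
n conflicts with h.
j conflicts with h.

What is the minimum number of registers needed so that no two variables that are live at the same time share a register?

f, l, a, n, h all conflict with each other, so at least 5 registers are needed.
5 registers suffice: register 1 → {g, k, a}; register 2 → {c, h}; register 3 → {f, i, j}; register 4 → {n}; register 5 → {l}. No two conflicting variables share a register.

5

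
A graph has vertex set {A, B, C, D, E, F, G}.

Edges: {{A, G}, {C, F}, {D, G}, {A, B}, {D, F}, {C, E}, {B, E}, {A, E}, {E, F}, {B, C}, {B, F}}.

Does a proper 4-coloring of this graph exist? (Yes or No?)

Yes

The chromatic number is 4. B, C, E, F form a clique, so at least 4 colors are needed.
4 colors suffice: A=green, B=blue, C=yellow, D=blue, E=red, F=green, G=red.
That is already a proper 4-coloring.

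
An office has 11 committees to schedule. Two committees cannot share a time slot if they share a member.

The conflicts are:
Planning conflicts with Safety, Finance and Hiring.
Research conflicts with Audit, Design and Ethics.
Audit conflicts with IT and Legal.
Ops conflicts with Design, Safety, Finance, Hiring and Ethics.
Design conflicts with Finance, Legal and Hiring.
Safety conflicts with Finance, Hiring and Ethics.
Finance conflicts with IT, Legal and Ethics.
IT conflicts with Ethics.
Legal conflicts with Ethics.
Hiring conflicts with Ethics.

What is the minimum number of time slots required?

Ops, Safety, Finance, Ethics pairwise conflict, so at least 4 time slots are needed.
4 time slots suffice: Planning=2, Research=1, Audit=2, Ops=3, Design=2, Safety=4, Finance=1, IT=3, Legal=3, Hiring=1, Ethics=2. Every pair that conflicts lands in different time slots.

4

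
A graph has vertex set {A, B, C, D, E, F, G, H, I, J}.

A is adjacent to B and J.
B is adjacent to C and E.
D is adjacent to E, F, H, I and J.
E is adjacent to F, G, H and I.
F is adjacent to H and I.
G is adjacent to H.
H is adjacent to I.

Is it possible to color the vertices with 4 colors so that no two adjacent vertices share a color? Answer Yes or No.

No

D, E, F, H, I are mutually adjacent (a clique of size 5), so at least 5 colors are needed.
So 4 colors are not enough.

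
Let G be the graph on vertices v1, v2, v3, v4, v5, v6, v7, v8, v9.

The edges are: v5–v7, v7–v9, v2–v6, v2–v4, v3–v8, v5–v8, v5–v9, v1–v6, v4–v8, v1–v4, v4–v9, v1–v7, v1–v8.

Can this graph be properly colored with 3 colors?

The chromatic number is 3. v5, v7, v9 are pairwise adjacent, so at least 3 colors are needed.
3 colors suffice: color 1 → {v3, v4, v6, v7}; color 2 → {v1, v2, v5}; color 3 → {v8, v9}.
That is already a proper 3-coloring.

Yes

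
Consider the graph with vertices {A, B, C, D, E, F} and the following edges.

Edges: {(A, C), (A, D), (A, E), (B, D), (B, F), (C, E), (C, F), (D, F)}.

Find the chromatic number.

3

A, C, E are pairwise adjacent, so at least 3 colors are needed.
3 colors suffice: A=2, B=3, C=1, D=1, E=3, F=2. Each edge has distinct colors on its endpoints.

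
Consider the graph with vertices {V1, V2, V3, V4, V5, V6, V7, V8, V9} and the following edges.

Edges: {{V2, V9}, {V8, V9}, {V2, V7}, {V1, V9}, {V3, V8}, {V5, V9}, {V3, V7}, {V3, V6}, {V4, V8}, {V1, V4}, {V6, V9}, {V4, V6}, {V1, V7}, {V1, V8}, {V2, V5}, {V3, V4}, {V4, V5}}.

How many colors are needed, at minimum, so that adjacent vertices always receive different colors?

V3, V4, V6 are pairwise adjacent, so at least 3 colors are needed.
A valid assignment using 3 colors: V1=2, V2=2, V3=2, V4=1, V5=3, V6=3, V7=1, V8=3, V9=1. No two adjacent vertices share a color.

3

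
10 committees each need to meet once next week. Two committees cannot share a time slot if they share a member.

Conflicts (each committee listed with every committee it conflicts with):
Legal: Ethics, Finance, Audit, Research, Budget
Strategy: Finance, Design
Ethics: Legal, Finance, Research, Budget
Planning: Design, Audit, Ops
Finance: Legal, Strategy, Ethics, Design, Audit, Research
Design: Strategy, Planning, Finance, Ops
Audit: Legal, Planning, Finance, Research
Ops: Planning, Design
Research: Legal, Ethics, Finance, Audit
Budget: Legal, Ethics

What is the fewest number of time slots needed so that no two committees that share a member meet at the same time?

4

Legal, Finance, Audit, Research pairwise conflict, so at least 4 time slots are needed.
4 time slots suffice: time slot 1 → {Planning, Finance, Budget}; time slot 2 → {Legal, Design}; time slot 3 → {Strategy, Ethics, Audit, Ops}; time slot 4 → {Research}. Every pair that conflicts lands in different time slots.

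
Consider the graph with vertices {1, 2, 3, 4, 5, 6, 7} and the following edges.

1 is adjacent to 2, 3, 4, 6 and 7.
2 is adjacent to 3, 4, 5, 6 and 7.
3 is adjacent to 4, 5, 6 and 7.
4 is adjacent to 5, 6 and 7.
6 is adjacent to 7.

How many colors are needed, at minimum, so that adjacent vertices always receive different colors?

1, 2, 3, 4, 6, 7 are pairwise adjacent (a clique of size 6), so at least 6 colors are needed.
A valid assignment using 6 colors: 1=purple, 2=red, 3=green, 4=blue, 5=yellow, 6=orange, 7=yellow. Every edge joins two different colors.

6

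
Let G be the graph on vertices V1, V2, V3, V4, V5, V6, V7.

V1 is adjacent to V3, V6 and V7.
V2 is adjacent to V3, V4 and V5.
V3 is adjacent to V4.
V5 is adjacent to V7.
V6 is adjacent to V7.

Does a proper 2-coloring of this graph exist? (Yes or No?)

No

V2, V3, V4 are mutually adjacent, so at least 3 colors are needed.
So 2 colors are not enough.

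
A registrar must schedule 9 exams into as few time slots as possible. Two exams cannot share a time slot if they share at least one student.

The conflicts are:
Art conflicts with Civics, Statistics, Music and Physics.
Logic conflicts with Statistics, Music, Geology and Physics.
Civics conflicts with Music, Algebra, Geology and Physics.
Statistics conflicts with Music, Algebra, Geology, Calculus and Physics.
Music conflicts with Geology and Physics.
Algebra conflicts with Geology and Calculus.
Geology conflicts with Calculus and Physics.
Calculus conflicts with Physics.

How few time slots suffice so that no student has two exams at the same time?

Logic, Statistics, Music, Geology, Physics all conflict with each other, so at least 5 time slots are needed.
5 time slots suffice: Art=2, Logic=5, Civics=3, Statistics=3, Music=4, Algebra=1, Geology=2, Calculus=4, Physics=1. Each listed conflict is separated.

5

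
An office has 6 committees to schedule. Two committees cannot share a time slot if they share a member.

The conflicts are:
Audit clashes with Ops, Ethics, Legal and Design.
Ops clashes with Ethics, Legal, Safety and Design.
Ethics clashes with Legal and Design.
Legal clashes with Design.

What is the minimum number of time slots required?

Audit, Ops, Ethics, Legal, Design are mutually in conflict, so at least 5 time slots are needed.
5 time slots suffice: Audit=4, Ops=1, Ethics=5, Legal=2, Safety=2, Design=3. No two conflicting committees share a time slot.

5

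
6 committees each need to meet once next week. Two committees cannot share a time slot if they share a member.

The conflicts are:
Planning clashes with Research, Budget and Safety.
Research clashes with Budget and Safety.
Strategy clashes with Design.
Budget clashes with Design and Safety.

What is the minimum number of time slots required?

4

Planning, Research, Budget, Safety are mutually in conflict, so at least 4 time slots are needed.
4 time slots suffice: Planning=4, Research=2, Strategy=1, Budget=1, Design=2, Safety=3. Every pair that conflicts lands in different time slots.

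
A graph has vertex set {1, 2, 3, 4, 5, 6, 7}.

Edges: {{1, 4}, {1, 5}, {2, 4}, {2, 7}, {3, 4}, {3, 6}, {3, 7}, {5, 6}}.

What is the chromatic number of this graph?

3

The cycle 1-5-6-3-4-1 has odd length 5, so it cannot be 2-colored; at least 3 colors are needed.
3 colors suffice: color red → {2, 3, 5}; color blue → {4, 6, 7}; color green → {1}. No two adjacent vertices share a color.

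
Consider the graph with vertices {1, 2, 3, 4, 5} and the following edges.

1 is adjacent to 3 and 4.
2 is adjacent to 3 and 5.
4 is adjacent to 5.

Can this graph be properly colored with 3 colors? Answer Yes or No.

The chromatic number is 3. The cycle 3-1-4-5-2-3 has odd length 5, so it cannot be 2-colored; at least 3 colors are needed.
3 colors suffice: color a → {3, 4}; color b → {1, 2}; color c → {5}.
That is already a proper 3-coloring.

Yes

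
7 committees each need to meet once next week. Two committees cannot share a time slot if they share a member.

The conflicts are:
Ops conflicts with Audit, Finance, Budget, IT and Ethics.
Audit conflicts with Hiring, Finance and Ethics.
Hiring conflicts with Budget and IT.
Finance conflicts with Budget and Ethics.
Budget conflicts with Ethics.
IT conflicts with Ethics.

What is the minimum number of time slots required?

4

Ops, Audit, Finance, Ethics are mutually in conflict, so at least 4 time slots are needed.
4 time slots suffice: Ops=2, Audit=3, Hiring=1, Finance=4, Budget=3, IT=3, Ethics=1. Every pair that conflicts lands in different time slots.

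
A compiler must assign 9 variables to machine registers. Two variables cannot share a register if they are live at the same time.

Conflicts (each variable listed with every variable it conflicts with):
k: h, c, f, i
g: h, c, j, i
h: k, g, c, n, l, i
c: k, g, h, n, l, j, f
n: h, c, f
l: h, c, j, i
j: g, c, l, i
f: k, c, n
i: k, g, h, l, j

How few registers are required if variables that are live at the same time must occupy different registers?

3

l, j, i all conflict with each other, so at least 3 registers are needed.
Using 3 registers: k=3, g=3, h=2, c=1, n=3, l=3, j=2, f=2, i=1. Every pair that conflicts lands in different registers.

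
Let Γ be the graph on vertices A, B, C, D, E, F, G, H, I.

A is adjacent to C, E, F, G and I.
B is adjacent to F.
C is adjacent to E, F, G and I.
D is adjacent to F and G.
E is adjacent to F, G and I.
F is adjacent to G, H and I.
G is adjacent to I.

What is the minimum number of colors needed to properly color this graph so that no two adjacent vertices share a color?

6

A, C, E, F, G, I form a clique, so at least 6 colors are needed.
6 colors suffice: color 1 → {F}; color 2 → {B, G, H}; color 3 → {A, D}; color 4 → {C}; color 5 → {E}; color 6 → {I}. Every edge joins two different colors.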